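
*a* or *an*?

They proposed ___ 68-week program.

The indefinite article is chosen by the initial *sound* of the following word, not its spelling.
The number *68* is spoken "sixty-…", beginning with /ˈsɪksti/ — a consonant sound.
So the article is *a*: They proposed a 68-week program.

a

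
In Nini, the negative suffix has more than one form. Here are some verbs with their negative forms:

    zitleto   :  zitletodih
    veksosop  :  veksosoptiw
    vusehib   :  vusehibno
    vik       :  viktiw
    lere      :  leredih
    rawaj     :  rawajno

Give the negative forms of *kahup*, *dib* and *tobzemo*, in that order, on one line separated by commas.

kahuptiw, dibno, tobzemodih

The alternation tracks the final sound of the stem — -tiw when the stem ends in a voiceless consonant (*veksosop*, *vik*); -no when the stem ends in a voiced consonant (*vusehib*, *rawaj*); -dih when the stem ends in a vowel (*zitleto*, *lere*).
*kahup*: final sound = /p/, a voiceless consonant → -tiw → *kahuptiw*.
The final sound of *dib* is /b/, which is a voiced consonant, so the suffix is -no, giving *dibno*.
The final sound of *tobzemo* is /o/, which is a vowel, so the suffix is -dih, giving *tobzemodih*.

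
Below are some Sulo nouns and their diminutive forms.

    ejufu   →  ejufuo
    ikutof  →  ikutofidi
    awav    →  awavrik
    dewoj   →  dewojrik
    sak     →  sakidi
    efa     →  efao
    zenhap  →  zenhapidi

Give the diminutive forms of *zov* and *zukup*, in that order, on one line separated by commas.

zovrik, zukupidi

Looking at the final sound of each stem: -idi when the stem ends in a voiceless consonant (*ikutof*, *sak*, *zenhap*); -rik when the stem ends in a voiced consonant (*awav*, *dewoj*); -o when the stem ends in a vowel (*ejufu*, *efa*).
The final sound of *zov* is /v/, which is a voiced consonant, so the suffix is -rik, giving *zovrik*.
*zukup* — final sound /p/ (a voiceless consonant) → -idi → *zukupidi*.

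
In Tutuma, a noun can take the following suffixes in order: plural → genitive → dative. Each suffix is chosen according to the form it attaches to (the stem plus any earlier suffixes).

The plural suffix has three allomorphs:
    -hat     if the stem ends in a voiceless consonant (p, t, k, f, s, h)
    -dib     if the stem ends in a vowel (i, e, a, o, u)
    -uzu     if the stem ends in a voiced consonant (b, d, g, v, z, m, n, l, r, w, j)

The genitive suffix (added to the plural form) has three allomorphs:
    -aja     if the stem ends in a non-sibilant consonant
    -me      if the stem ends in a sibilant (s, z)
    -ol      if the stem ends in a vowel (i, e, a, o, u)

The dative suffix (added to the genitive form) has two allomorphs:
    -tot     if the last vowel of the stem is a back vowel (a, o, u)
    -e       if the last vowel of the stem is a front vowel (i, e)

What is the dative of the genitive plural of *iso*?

isodibajatot

Since the final sound of *iso* is /o/ (a vowel), it takes -dib, giving *isodib*.
Since the final sound of the plural form *isodib* is /b/ (a non-sibilant consonant), it takes -aja, giving *isodibaja*.
The genitive form *isodibaja* — last vowel /a/ (a back vowel) → -tot → *isodibajatot*.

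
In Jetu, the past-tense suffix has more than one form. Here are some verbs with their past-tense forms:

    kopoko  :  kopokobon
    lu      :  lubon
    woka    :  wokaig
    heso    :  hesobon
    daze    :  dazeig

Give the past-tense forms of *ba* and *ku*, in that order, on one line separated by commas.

Looking at the last vowel of each stem: -bon when the last vowel of the stem is a rounded vowel (*kopoko*, *lu*, *heso*); -ig when the last vowel of the stem is an unrounded vowel (*woka*, *daze*).
Since the last vowel of *ba* is /a/ (an unrounded vowel), it takes -ig, giving *baig*.
*ku*: last vowel = /u/, a rounded vowel → -bon → *kubon*.

baig, kubon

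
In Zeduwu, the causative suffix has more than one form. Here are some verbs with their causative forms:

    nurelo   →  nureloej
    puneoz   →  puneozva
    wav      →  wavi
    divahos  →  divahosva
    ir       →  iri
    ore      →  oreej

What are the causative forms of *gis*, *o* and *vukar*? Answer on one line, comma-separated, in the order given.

gisva, oej, vukari

The alternation tracks the final sound of the stem — -va when the stem ends in a sibilant (*puneoz*, *divahos*); -i when the stem ends in a non-sibilant consonant (*wav*, *ir*); -ej when the stem ends in a vowel (*nurelo*, *ore*).
Since the final sound of *gis* is /s/ (a sibilant), it takes -va, giving *gisva*.
Since the final sound of *o* is /o/ (a vowel), it takes -ej, giving *oej*.
*vukar* — final sound /r/ (a non-sibilant consonant) → -i → *vukari*.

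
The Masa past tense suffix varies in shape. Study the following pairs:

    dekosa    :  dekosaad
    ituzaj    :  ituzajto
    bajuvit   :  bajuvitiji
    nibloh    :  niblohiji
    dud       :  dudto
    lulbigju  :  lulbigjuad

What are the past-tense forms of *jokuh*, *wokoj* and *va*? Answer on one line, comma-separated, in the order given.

The alternation tracks the final sound of the stem — -iji when the stem ends in a voiceless consonant (*bajuvit*, *nibloh*); -to when the stem ends in a voiced consonant (*ituzaj*, *dud*); -ad when the stem ends in a vowel (*dekosa*, *lulbigju*).
*jokuh*: final sound = /h/, a voiceless consonant → -iji → *jokuhiji*.
*wokoj* — final sound /j/ (a voiced consonant) → -to → *wokojto*.
The final sound of *va* is /a/, which is a vowel, so the suffix is -ad, giving *vaad*.

jokuhiji, wokojto, vaad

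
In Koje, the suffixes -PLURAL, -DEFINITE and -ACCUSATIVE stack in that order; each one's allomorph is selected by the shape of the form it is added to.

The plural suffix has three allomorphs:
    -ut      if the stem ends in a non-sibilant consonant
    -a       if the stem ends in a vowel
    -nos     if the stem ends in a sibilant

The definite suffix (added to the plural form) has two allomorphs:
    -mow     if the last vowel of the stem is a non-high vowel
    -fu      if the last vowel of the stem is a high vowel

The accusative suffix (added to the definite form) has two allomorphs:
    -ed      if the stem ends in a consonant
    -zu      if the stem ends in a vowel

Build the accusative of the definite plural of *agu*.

aguamowed

*agu* — final sound /u/ (a vowel) → -a → *agua*.
The plural form *agua*: last vowel = /a/, a non-high vowel → -mow → *aguamow*.
The final sound of the definite form *aguamow* is /w/, which is a consonant, so the accusative suffix is -ed, giving *aguamowed*.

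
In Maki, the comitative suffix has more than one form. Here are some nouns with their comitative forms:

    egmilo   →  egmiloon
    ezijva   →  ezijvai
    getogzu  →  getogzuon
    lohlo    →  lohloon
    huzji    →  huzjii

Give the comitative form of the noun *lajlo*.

lajloon

Looking at the last vowel of each stem: -on when the last vowel of the stem is a rounded vowel (*egmilo*, *getogzu*, *lohlo*); -i when the last vowel of the stem is an unrounded vowel (*ezijva*, *huzji*).
The last vowel of *lajlo* is /o/, which is a rounded vowel, so the suffix is -on, giving *lajloon*.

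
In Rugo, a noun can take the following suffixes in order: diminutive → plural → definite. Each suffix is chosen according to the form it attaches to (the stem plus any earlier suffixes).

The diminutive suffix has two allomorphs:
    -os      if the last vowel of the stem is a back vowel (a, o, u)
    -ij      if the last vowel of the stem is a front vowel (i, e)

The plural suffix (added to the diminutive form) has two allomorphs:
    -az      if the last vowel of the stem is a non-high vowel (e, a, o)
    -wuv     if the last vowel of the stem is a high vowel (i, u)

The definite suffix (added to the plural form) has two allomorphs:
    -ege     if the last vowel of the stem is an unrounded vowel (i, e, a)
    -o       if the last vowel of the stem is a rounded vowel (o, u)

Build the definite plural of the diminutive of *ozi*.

oziijwuvo

*ozi* — last vowel /i/ (a front vowel) → -ij → *oziij*.
The last vowel of the diminutive form *oziij* is /i/, which is a high vowel, so the plural suffix is -wuv, giving *oziijwuv*.
The last vowel of the plural form *oziijwuv* is /u/, which is a rounded vowel, so the definite suffix is -o, giving *oziijwuvo*.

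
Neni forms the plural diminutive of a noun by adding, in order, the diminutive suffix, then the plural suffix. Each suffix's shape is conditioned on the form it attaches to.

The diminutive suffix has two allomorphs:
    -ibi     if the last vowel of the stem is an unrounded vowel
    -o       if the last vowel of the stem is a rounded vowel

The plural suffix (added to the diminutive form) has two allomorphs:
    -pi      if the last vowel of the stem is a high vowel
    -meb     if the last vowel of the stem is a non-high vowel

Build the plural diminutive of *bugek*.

bugekibipi

*bugek* — last vowel /e/ (an unrounded vowel) → -ibi → *bugekibi*.
The diminutive form *bugekibi*: last vowel = /i/, a high vowel → -pi → *bugekibipi*.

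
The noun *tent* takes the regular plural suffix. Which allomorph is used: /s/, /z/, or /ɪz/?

/s/

The stem *tent* ends in a voiceless non-sibilant consonant.
The plural suffix surfaces as /ɪz/ after sibilants, /s/ after other voiceless consonants, and /z/ after other voiced sounds.
So the plural -s on *tent* is pronounced /s/.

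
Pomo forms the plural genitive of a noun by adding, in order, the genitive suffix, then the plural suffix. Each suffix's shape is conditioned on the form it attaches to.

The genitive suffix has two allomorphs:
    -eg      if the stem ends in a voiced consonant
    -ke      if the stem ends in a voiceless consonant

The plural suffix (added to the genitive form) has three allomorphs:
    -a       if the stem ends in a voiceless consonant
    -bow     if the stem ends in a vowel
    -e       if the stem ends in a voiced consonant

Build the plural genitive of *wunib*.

The final consonant of *wunib* is /b/, which is voiced, so the genitive suffix is -eg, giving *wunibeg*.
The genitive form *wunibeg*: final sound = /g/, a voiced consonant → -e → *wunibege*.

wunibege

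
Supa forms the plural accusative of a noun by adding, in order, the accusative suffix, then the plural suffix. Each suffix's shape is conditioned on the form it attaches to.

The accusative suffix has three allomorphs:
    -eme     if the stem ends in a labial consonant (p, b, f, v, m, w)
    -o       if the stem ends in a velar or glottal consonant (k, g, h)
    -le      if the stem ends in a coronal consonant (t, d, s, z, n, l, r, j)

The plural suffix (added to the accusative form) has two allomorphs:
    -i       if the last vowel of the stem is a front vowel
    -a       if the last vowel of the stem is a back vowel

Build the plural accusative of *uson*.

usonlei

The final consonant of *uson* is /n/, which is coronal, so the accusative suffix is -le, giving *usonle*.
The last vowel of the accusative form *usonle* is /e/, which is a front vowel, so the plural suffix is -i, giving *usonlei*.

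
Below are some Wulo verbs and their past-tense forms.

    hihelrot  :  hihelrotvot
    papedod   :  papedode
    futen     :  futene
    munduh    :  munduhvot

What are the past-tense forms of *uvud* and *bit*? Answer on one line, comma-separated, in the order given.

The pattern is voicing of the final consonant: -vot when the stem ends in a voiceless consonant (*hihelrot*, *munduh*); -e when the stem ends in a voiced consonant (*papedod*, *futen*).
Since the final consonant of *uvud* is /d/ (voiced), it takes -e, giving *uvude*.
*bit* — final consonant /t/ (voiceless) → -vot → *bitvot*.

uvude, bitvot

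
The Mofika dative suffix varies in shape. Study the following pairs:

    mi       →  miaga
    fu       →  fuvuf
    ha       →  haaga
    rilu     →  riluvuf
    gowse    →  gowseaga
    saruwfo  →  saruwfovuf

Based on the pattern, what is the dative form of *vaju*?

vajuvuf

The suffix is conditioned by the last vowel: -vuf when the last vowel of the stem is a rounded vowel (*fu*, *rilu*, *saruwfo*); -aga when the last vowel of the stem is an unrounded vowel (*mi*, *ha*, *gowse*).
*vaju* — last vowel /u/ (a rounded vowel) → -vuf → *vajuvuf*.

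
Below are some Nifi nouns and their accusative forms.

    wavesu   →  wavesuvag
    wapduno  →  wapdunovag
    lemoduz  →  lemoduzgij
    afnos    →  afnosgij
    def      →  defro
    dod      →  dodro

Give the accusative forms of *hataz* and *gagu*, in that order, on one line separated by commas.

hatazgij, gaguvag

Looking at the final sound of each stem: -gij when the stem ends in a sibilant (*lemoduz*, *afnos*); -ro when the stem ends in a non-sibilant consonant (*def*, *dod*); -vag when the stem ends in a vowel (*wavesu*, *wapduno*).
Since the final sound of *hataz* is /z/ (a sibilant), it takes -gij, giving *hatazgij*.
*gagu* — final sound /u/ (a vowel) → -vag → *gaguvag*.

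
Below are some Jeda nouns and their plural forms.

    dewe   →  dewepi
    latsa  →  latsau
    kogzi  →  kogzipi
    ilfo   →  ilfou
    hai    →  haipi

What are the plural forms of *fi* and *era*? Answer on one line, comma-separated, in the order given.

The pattern is front/back vowel harmony: -pi when the last vowel of the stem is a front vowel (*dewe*, *kogzi*, *hai*); -u when the last vowel of the stem is a back vowel (*latsa*, *ilfo*).
*fi* — last vowel /i/ (a front vowel) → -pi → *fipi*.
*era* — last vowel /a/ (a back vowel) → -u → *erau*.

fipi, erau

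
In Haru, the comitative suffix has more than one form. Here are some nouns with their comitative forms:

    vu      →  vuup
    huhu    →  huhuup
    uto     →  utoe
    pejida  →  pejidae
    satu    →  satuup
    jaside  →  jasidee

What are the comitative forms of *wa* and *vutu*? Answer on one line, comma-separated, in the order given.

wae, vutuup

The suffix is conditioned by the last vowel: -up when the last vowel of the stem is a high vowel (*vu*, *huhu*, *satu*); -e when the last vowel of the stem is a non-high vowel (*uto*, *pejida*, *jaside*).
Since the last vowel of *wa* is /a/ (a non-high vowel), it takes -e, giving *wae*.
*vutu* — last vowel /u/ (a high vowel) → -up → *vutuup*.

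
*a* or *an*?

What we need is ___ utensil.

a

The indefinite article is chosen by the initial *sound* of the following word, not its spelling.
*utensil* begins with the sound /juː/ (u pronounced /juː/) — a consonant sound.
So the article is *a*: What we need is a utensil.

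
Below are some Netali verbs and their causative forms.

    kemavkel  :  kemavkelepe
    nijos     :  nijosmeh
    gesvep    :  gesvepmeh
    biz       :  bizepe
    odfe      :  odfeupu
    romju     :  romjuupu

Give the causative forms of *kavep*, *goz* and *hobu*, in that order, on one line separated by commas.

kavepmeh, gozepe, hobuupu

Looking at the final sound of each stem: -meh when the stem ends in a voiceless consonant (*nijos*, *gesvep*); -epe when the stem ends in a voiced consonant (*kemavkel*, *biz*); -upu when the stem ends in a vowel (*odfe*, *romju*).
Since the final sound of *kavep* is /p/ (a voiceless consonant), it takes -meh, giving *kavepmeh*.
Since the final sound of *goz* is /z/ (a voiced consonant), it takes -epe, giving *gozepe*.
*hobu*: final sound = /u/, a vowel → -upu → *hobuupu*.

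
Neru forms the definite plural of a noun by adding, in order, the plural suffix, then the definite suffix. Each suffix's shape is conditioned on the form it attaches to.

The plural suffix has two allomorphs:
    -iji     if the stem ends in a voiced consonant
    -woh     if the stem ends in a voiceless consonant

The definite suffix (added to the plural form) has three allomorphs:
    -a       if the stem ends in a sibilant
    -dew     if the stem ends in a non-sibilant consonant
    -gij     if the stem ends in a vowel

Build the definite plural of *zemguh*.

zemguhwohdew

*zemguh* — final consonant /h/ (voiceless) → -woh → *zemguhwoh*.
The final sound of the plural form *zemguhwoh* is /h/, which is a non-sibilant consonant, so the definite suffix is -dew, giving *zemguhwohdew*.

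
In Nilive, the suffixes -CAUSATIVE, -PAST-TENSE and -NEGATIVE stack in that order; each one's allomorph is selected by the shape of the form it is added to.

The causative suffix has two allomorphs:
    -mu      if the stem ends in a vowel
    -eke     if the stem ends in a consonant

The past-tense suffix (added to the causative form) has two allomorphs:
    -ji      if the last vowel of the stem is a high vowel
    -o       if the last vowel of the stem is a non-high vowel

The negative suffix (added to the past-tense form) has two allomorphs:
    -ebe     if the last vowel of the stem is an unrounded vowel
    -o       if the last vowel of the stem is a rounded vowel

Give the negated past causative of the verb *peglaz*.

peglazekeoo

*peglaz* — final sound /z/ (a consonant) → -eke → *peglazeke*.
The causative form *peglazeke*: last vowel = /e/, a non-high vowel → -o → *peglazekeo*.
The past-tense form *peglazekeo*: last vowel = /o/, a rounded vowel → -o → *peglazekeoo*.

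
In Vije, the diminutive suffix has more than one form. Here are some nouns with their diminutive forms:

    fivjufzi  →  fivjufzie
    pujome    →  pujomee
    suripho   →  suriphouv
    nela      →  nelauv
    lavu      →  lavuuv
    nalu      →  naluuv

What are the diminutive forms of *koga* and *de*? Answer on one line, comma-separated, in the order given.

Looking at the last vowel of each stem: -e when the last vowel of the stem is a front vowel (*fivjufzi*, *pujome*); -uv when the last vowel of the stem is a back vowel (*suripho*, *nela*, *lavu*, *nalu*).
*koga* — last vowel /a/ (a back vowel) → -uv → *kogauv*.
*de* — last vowel /e/ (a front vowel) → -e → *dee*.

kogauv, dee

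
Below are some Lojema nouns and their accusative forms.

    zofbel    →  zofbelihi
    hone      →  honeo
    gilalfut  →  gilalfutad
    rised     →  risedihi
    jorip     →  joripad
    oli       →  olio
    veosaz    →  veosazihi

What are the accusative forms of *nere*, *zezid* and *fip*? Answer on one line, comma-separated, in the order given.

nereo, zezidihi, fipad

The pattern is voicing of the final sound: -ad when the stem ends in a voiceless consonant (*gilalfut*, *jorip*); -ihi when the stem ends in a voiced consonant (*zofbel*, *rised*, *veosaz*); -o when the stem ends in a vowel (*hone*, *oli*).
*nere*: final sound = /e/, a vowel → -o → *nereo*.
*zezid* — final sound /d/ (a voiced consonant) → -ihi → *zezidihi*.
Since the final sound of *fip* is /p/ (a voiceless consonant), it takes -ad, giving *fipad*.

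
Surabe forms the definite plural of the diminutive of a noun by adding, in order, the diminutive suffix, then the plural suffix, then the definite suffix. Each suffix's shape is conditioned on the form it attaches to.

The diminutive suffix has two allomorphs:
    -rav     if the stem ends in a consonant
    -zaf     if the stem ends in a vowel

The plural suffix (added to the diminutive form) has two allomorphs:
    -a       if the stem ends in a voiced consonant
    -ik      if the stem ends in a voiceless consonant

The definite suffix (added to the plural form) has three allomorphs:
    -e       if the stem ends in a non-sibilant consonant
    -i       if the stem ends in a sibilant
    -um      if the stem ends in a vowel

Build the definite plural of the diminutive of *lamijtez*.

*lamijtez*: final sound = /z/, a consonant → -rav → *lamijtezrav*.
The final consonant of the diminutive form *lamijtezrav* is /v/, which is voiced, so the plural suffix is -a, giving *lamijtezrava*.
The plural form *lamijtezrava* — final sound /a/ (a vowel) → -um → *lamijtezravaum*.

lamijtezravaum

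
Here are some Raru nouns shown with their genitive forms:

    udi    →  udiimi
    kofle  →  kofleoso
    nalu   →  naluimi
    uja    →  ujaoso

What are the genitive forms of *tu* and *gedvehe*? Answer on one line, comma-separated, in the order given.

Looking at the last vowel of each stem: -imi when the last vowel of the stem is a high vowel (*udi*, *nalu*); -oso when the last vowel of the stem is a non-high vowel (*kofle*, *uja*).
Since the last vowel of *tu* is /u/ (a high vowel), it takes -imi, giving *tuimi*.
*gedvehe* — last vowel /e/ (a non-high vowel) → -oso → *gedveheoso*.

tuimi, gedveheoso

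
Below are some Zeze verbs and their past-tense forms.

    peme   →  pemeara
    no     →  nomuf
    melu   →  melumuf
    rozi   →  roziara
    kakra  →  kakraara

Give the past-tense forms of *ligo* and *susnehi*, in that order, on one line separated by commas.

ligomuf, susnehiara

The alternation tracks the last vowel of the stem — -muf when the last vowel of the stem is a rounded vowel (*no*, *melu*); -ara when the last vowel of the stem is an unrounded vowel (*peme*, *rozi*, *kakra*).
*ligo* — last vowel /o/ (a rounded vowel) → -muf → *ligomuf*.
The last vowel of *susnehi* is /i/, which is an unrounded vowel, so the suffix is -ara, giving *susnehiara*.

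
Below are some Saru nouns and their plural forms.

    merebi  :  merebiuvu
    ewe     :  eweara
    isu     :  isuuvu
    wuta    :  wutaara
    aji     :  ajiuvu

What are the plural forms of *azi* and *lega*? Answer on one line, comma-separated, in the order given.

The pattern is height harmony: -uvu when the last vowel of the stem is a high vowel (*merebi*, *isu*, *aji*); -ara when the last vowel of the stem is a non-high vowel (*ewe*, *wuta*).
The last vowel of *azi* is /i/, which is a high vowel, so the suffix is -uvu, giving *aziuvu*.
The last vowel of *lega* is /a/, which is a non-high vowel, so the suffix is -ara, giving *legaara*.

aziuvu, legaara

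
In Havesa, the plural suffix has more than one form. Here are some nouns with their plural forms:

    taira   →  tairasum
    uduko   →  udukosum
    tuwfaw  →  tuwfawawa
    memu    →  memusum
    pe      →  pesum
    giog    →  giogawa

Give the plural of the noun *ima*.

imasum

The pattern is consonant vs. vowel: -awa when the stem ends in a consonant (*tuwfaw*, *giog*); -sum when the stem ends in a vowel (*taira*, *uduko*, *memu*, *pe*).
Since the final sound of *ima* is /a/ (a vowel), it takes -sum, giving *imasum*.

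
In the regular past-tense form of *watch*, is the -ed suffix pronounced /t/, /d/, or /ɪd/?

The stem *watch* ends in a voiceless consonant other than /t/.
The -ed suffix is realized as /ɪd/ after /t, d/; as /t/ after other voiceless consonants; and as /d/ after other voiced sounds.
So -ed on *watch* is pronounced /t/.

/t/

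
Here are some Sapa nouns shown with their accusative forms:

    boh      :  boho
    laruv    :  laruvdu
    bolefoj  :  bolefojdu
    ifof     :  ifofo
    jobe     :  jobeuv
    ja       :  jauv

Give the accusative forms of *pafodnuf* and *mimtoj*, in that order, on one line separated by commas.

pafodnufo, mimtojdu

Looking at the final sound of each stem: -o when the stem ends in a voiceless consonant (*boh*, *ifof*); -du when the stem ends in a voiced consonant (*laruv*, *bolefoj*); -uv when the stem ends in a vowel (*jobe*, *ja*).
*pafodnuf*: final sound = /f/, a voiceless consonant → -o → *pafodnufo*.
*mimtoj*: final sound = /j/, a voiced consonant → -du → *mimtojdu*.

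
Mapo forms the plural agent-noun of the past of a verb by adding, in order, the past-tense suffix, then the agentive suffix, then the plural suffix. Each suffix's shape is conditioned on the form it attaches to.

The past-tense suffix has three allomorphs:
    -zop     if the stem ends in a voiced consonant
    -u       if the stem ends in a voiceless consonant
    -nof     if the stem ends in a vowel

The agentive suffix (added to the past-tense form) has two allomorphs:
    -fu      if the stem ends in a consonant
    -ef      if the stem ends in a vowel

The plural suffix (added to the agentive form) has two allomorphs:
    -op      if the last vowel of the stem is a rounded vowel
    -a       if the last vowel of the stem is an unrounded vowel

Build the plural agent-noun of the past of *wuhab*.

*wuhab* — final sound /b/ (a voiced consonant) → -zop → *wuhabzop*.
The past-tense form *wuhabzop* — final sound /p/ (a consonant) → -fu → *wuhabzopfu*.
Since the last vowel of the agentive form *wuhabzopfu* is /u/ (a rounded vowel), it takes -op, giving *wuhabzopfuop*.

wuhabzopfuop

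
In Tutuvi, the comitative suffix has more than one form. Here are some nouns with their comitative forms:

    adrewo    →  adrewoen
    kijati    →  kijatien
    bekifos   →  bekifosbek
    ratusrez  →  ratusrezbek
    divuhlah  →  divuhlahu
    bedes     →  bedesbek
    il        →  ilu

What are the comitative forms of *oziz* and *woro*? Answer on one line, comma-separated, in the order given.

Looking at the final sound of each stem: -bek when the stem ends in a sibilant (*bekifos*, *ratusrez*, *bedes*); -u when the stem ends in a non-sibilant consonant (*divuhlah*, *il*); -en when the stem ends in a vowel (*adrewo*, *kijati*).
Since the final sound of *oziz* is /z/ (a sibilant), it takes -bek, giving *ozizbek*.
*woro* — final sound /o/ (a vowel) → -en → *woroen*.

ozizbek, woroen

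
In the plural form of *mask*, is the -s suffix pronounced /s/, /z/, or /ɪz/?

The stem *mask* ends in a voiceless non-sibilant consonant.
The plural suffix surfaces as /ɪz/ after sibilants, /s/ after other voiceless consonants, and /z/ after other voiced sounds.
So the plural -s on *mask* is pronounced /s/.

/s/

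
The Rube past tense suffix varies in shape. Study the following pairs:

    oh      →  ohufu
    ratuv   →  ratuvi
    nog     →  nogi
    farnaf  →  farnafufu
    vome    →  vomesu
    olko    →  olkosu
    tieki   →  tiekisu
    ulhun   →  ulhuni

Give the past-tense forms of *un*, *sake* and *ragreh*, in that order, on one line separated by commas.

uni, sakesu, ragrehufu

The alternation tracks the final sound of the stem — -ufu when the stem ends in a voiceless consonant (*oh*, *farnaf*); -i when the stem ends in a voiced consonant (*ratuv*, *nog*, *ulhun*); -su when the stem ends in a vowel (*vome*, *olko*, *tieki*).
*un*: final sound = /n/, a voiced consonant → -i → *uni*.
The final sound of *sake* is /e/, which is a vowel, so the suffix is -su, giving *sakesu*.
*ragreh* — final sound /h/ (a voiceless consonant) → -ufu → *ragrehufu*.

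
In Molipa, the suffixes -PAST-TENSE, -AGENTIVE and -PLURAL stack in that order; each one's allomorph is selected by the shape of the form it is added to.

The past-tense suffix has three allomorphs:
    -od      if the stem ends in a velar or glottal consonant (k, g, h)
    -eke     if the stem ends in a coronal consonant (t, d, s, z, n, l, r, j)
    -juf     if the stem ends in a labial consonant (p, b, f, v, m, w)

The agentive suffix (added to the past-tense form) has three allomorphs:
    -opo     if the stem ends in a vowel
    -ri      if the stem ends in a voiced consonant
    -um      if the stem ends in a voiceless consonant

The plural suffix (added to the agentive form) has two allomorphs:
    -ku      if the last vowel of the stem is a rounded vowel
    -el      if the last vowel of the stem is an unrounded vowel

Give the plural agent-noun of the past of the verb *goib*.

*goib* — final consonant /b/ (labial) → -juf → *goibjuf*.
The final sound of the past-tense form *goibjuf* is /f/, which is a voiceless consonant, so the agentive suffix is -um, giving *goibjufum*.
The last vowel of the agentive form *goibjufum* is /u/, which is a rounded vowel, so the plural suffix is -ku, giving *goibjufumku*.

goibjufumku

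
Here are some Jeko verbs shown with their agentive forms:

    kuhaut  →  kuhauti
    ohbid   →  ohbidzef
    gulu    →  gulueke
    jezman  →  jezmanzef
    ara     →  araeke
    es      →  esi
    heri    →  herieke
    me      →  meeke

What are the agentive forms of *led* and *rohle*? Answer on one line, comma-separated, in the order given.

ledzef, rohleeke

The pattern is voicing of the final sound: -i when the stem ends in a voiceless consonant (*kuhaut*, *es*); -zef when the stem ends in a voiced consonant (*ohbid*, *jezman*); -eke when the stem ends in a vowel (*gulu*, *ara*, *heri*, *me*).
*led*: final sound = /d/, a voiced consonant → -zef → *ledzef*.
The final sound of *rohle* is /e/, which is a vowel, so the suffix is -eke, giving *rohleeke*.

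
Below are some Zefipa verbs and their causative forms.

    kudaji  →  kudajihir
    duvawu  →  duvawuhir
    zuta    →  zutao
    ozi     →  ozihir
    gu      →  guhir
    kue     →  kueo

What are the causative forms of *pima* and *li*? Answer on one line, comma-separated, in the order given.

The pattern is height harmony: -hir when the last vowel of the stem is a high vowel (*kudaji*, *duvawu*, *ozi*, *gu*); -o when the last vowel of the stem is a non-high vowel (*zuta*, *kue*).
Since the last vowel of *pima* is /a/ (a non-high vowel), it takes -o, giving *pimao*.
The last vowel of *li* is /i/, which is a high vowel, so the suffix is -hir, giving *lihir*.

pimao, lihir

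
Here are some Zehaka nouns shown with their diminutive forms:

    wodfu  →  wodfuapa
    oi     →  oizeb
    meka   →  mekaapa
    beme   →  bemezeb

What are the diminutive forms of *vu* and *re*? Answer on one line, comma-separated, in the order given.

vuapa, rezeb

The suffix is conditioned by the last vowel: -zeb when the last vowel of the stem is a front vowel (*oi*, *beme*); -apa when the last vowel of the stem is a back vowel (*wodfu*, *meka*).
Since the last vowel of *vu* is /u/ (a back vowel), it takes -apa, giving *vuapa*.
Since the last vowel of *re* is /e/ (a front vowel), it takes -zeb, giving *rezeb*.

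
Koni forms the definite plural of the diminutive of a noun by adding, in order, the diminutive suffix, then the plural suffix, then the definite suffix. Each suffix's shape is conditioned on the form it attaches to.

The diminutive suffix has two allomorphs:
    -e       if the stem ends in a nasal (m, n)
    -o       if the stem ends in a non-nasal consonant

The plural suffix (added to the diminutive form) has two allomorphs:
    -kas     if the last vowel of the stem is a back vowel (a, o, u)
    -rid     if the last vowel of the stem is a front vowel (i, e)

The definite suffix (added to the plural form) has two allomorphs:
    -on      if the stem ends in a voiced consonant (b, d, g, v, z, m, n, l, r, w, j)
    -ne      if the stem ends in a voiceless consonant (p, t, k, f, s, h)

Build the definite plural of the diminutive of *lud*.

*lud*: final consonant = /d/, non-nasal → -o → *ludo*.
The last vowel of the diminutive form *ludo* is /o/, which is a back vowel, so the plural suffix is -kas, giving *ludokas*.
The plural form *ludokas*: final consonant = /s/, voiceless → -ne → *ludokasne*.

ludokasne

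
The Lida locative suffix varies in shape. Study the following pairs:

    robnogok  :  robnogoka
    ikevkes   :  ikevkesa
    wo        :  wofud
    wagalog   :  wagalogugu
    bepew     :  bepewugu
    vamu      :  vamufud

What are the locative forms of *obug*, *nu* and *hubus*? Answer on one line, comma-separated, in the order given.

obugugu, nufud, hubusa

The suffix is conditioned by the final sound: -a when the stem ends in a voiceless consonant (*robnogok*, *ikevkes*); -ugu when the stem ends in a voiced consonant (*wagalog*, *bepew*); -fud when the stem ends in a vowel (*wo*, *vamu*).
Since the final sound of *obug* is /g/ (a voiced consonant), it takes -ugu, giving *obugugu*.
Since the final sound of *nu* is /u/ (a vowel), it takes -fud, giving *nufud*.
The final sound of *hubus* is /s/, which is a voiceless consonant, so the suffix is -a, giving *hubusa*.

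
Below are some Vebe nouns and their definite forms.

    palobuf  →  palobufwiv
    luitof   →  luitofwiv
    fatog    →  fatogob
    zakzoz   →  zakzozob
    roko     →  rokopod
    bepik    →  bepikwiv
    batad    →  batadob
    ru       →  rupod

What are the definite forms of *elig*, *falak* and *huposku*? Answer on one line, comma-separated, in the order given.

eligob, falakwiv, huposkupod

The alternation tracks the final sound of the stem — -wiv when the stem ends in a voiceless consonant (*palobuf*, *luitof*, *bepik*); -ob when the stem ends in a voiced consonant (*fatog*, *zakzoz*, *batad*); -pod when the stem ends in a vowel (*roko*, *ru*).
*elig* — final sound /g/ (a voiced consonant) → -ob → *eligob*.
Since the final sound of *falak* is /k/ (a voiceless consonant), it takes -wiv, giving *falakwiv*.
The final sound of *huposku* is /u/, which is a vowel, so the suffix is -pod, giving *huposkupod*.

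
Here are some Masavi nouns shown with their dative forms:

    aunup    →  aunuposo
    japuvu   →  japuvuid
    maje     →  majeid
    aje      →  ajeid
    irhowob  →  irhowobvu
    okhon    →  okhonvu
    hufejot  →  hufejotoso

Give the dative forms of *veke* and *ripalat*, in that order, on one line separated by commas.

The pattern is voicing of the final sound: -oso when the stem ends in a voiceless consonant (*aunup*, *hufejot*); -vu when the stem ends in a voiced consonant (*irhowob*, *okhon*); -id when the stem ends in a vowel (*japuvu*, *maje*, *aje*).
*veke*: final sound = /e/, a vowel → -id → *vekeid*.
*ripalat*: final sound = /t/, a voiceless consonant → -oso → *ripalatoso*.

vekeid, ripalatoso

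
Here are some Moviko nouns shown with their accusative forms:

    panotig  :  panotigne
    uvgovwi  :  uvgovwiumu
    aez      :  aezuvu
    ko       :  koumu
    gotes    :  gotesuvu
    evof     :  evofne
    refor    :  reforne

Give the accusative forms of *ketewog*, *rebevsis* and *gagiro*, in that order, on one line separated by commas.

ketewogne, rebevsisuvu, gagiroumu

Looking at the final sound of each stem: -uvu when the stem ends in a sibilant (*aez*, *gotes*); -ne when the stem ends in a non-sibilant consonant (*panotig*, *evof*, *refor*); -umu when the stem ends in a vowel (*uvgovwi*, *ko*).
*ketewog* — final sound /g/ (a non-sibilant consonant) → -ne → *ketewogne*.
*rebevsis*: final sound = /s/, a sibilant → -uvu → *rebevsisuvu*.
Since the final sound of *gagiro* is /o/ (a vowel), it takes -umu, giving *gagiroumu*.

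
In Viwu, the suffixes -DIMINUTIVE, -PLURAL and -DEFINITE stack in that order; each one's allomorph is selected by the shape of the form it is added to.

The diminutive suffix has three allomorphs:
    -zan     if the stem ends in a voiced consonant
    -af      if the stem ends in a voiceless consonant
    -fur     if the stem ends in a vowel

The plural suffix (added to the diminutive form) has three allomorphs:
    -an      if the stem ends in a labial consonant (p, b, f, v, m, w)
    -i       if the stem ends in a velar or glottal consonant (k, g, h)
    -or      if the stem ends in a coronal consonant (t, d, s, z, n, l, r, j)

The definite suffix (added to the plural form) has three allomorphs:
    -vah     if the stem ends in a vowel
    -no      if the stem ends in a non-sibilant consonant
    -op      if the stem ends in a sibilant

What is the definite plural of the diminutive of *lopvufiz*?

lopvufizzanorno

Since the final sound of *lopvufiz* is /z/ (a voiced consonant), it takes -zan, giving *lopvufizzan*.
Since the final consonant of the diminutive form *lopvufizzan* is /n/ (coronal), it takes -or, giving *lopvufizzanor*.
The final sound of the plural form *lopvufizzanor* is /r/, which is a non-sibilant consonant, so the definite suffix is -no, giving *lopvufizzanorno*.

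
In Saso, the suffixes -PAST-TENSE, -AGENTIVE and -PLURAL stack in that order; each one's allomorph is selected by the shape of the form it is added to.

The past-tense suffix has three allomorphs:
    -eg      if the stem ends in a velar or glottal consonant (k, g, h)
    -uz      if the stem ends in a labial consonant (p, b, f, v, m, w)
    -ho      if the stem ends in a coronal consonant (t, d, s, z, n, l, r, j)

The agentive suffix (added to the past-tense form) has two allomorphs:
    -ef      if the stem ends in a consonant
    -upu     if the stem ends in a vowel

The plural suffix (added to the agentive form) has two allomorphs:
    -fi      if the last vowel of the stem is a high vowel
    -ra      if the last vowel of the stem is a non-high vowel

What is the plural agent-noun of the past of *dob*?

*dob*: final consonant = /b/, labial → -uz → *dobuz*.
The final sound of the past-tense form *dobuz* is /z/, which is a consonant, so the agentive suffix is -ef, giving *dobuzef*.
Since the last vowel of the agentive form *dobuzef* is /e/ (a non-high vowel), it takes -ra, giving *dobuzefra*.

dobuzefra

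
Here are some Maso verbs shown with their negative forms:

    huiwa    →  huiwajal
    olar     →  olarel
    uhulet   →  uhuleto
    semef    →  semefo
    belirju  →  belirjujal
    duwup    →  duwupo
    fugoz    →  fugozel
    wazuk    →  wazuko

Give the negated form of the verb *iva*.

The suffix is conditioned by the final sound: -o when the stem ends in a voiceless consonant (*uhulet*, *semef*, *duwup*, *wazuk*); -el when the stem ends in a voiced consonant (*olar*, *fugoz*); -jal when the stem ends in a vowel (*huiwa*, *belirju*).
*iva* — final sound /a/ (a vowel) → -jal → *ivajal*.

ivajal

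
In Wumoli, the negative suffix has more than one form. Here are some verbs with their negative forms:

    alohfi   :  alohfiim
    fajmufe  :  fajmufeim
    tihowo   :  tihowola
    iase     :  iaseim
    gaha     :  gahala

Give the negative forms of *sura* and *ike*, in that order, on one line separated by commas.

The alternation tracks the last vowel of the stem — -im when the last vowel of the stem is a front vowel (*alohfi*, *fajmufe*, *iase*); -la when the last vowel of the stem is a back vowel (*tihowo*, *gaha*).
*sura* — last vowel /a/ (a back vowel) → -la → *surala*.
The last vowel of *ike* is /e/, which is a front vowel, so the suffix is -im, giving *ikeim*.

surala, ikeim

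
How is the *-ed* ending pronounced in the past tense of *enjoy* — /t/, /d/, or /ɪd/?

The stem *enjoy* ends in a voiced sound other than /d/.
The -ed suffix is realized as /ɪd/ after /t, d/; as /t/ after other voiceless consonants; and as /d/ after other voiced sounds.
So -ed on *enjoy* is pronounced /d/.

/d/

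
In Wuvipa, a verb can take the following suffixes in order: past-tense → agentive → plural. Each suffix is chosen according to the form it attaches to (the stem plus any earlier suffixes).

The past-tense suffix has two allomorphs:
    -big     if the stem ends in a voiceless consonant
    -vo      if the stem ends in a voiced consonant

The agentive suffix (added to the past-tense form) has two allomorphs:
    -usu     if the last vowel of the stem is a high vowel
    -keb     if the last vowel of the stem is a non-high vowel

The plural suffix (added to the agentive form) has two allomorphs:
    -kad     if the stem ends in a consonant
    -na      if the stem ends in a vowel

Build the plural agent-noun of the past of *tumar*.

tumarvokebkad

Since the final consonant of *tumar* is /r/ (voiced), it takes -vo, giving *tumarvo*.
The last vowel of the past-tense form *tumarvo* is /o/, which is a non-high vowel, so the agentive suffix is -keb, giving *tumarvokeb*.
The agentive form *tumarvokeb* — final sound /b/ (a consonant) → -kad → *tumarvokebkad*.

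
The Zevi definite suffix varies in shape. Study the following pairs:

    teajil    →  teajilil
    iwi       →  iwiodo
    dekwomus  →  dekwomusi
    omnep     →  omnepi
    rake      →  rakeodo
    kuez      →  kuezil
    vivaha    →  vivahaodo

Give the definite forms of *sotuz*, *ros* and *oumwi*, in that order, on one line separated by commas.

sotuzil, rosi, oumwiodo

The alternation tracks the final sound of the stem — -i when the stem ends in a voiceless consonant (*dekwomus*, *omnep*); -il when the stem ends in a voiced consonant (*teajil*, *kuez*); -odo when the stem ends in a vowel (*iwi*, *rake*, *vivaha*).
*sotuz* — final sound /z/ (a voiced consonant) → -il → *sotuzil*.
*ros*: final sound = /s/, a voiceless consonant → -i → *rosi*.
The final sound of *oumwi* is /i/, which is a vowel, so the suffix is -odo, giving *oumwiodo*.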